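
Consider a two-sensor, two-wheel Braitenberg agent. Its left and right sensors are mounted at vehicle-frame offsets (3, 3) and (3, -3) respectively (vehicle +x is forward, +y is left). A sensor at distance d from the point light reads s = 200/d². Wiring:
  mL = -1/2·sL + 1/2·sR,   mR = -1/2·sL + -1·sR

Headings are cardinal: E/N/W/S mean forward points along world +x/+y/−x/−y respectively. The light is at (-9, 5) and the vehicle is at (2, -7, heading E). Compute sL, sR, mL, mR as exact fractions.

left sensor world pos  = (5, -4); dL² = 277
right sensor world pos = (5, -10); dR² = 421
sL = 200/277 = 200/277
sR = 200/421 = 200/421
mL = -1/2·sL + 1/2·sR = -14400/116617
mR = -1/2·sL + -1·sR = -97500/116617

200/277 200/421 -14400/116617 -97500/116617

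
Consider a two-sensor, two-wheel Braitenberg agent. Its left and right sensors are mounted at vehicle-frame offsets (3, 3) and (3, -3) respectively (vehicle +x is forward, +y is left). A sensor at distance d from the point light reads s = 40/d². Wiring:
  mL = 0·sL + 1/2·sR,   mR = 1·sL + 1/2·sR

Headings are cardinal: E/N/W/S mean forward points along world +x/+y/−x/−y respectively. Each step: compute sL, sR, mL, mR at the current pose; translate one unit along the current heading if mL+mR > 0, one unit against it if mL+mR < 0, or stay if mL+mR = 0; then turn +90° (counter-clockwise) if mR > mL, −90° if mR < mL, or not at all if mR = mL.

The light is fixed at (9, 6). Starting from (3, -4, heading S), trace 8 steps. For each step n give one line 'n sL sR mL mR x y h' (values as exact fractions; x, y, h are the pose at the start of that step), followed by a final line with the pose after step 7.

0 20/89 4/25 2/25 678/2225 3 -4 S
1 40/73 8/41 4/41 1932/2993 3 -5 E
2 5/16 10/17 5/17 165/272 4 -5 N
3 40/233 40/113 20/113 9180/26329 4 -4 W
4 20/89 4/25 2/25 678/2225 3 -4 S
5 40/73 8/41 4/41 1932/2993 3 -5 E
6 5/16 10/17 5/17 165/272 4 -5 N
7 40/233 40/113 20/113 9180/26329 4 -4 W
final 3 -4 S

n=0: pose=(3,-4,S); sL=20/89, sR=4/25; mL=2/25, mR=678/2225; mL+mR=856/2225 → advance +1; mR−mL=20/89 → turn +1·90°
n=1: pose=(3,-5,E); sL=40/73, sR=8/41; mL=4/41, mR=1932/2993; mL+mR=2224/2993 → advance +1; mR−mL=40/73 → turn +1·90°
n=2: pose=(4,-5,N); sL=5/16, sR=10/17; mL=5/17, mR=165/272; mL+mR=245/272 → advance +1; mR−mL=5/16 → turn +1·90°
n=3: pose=(4,-4,W); sL=40/233, sR=40/113; mL=20/113, mR=9180/26329; mL+mR=13840/26329 → advance +1; mR−mL=40/233 → turn +1·90°
n=4: pose=(3,-4,S); sL=20/89, sR=4/25; mL=2/25, mR=678/2225; mL+mR=856/2225 → advance +1; mR−mL=20/89 → turn +1·90°
n=5: pose=(3,-5,E); sL=40/73, sR=8/41; mL=4/41, mR=1932/2993; mL+mR=2224/2993 → advance +1; mR−mL=40/73 → turn +1·90°
n=6: pose=(4,-5,N); sL=5/16, sR=10/17; mL=5/17, mR=165/272; mL+mR=245/272 → advance +1; mR−mL=5/16 → turn +1·90°
n=7: pose=(4,-4,W); sL=40/233, sR=40/113; mL=20/113, mR=9180/26329; mL+mR=13840/26329 → advance +1; mR−mL=40/233 → turn +1·90°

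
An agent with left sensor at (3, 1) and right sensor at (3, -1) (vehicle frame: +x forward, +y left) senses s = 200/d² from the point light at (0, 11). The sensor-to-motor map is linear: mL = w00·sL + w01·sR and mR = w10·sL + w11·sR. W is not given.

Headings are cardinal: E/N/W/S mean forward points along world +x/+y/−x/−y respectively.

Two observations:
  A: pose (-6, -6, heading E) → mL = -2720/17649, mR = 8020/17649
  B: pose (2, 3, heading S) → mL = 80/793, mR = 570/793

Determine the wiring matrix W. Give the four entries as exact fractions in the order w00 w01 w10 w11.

obs A: pose=(-6,-6,E) → sL=40/53, sR=200/333, mL=-2720/17649, mR=8020/17649
obs B: pose=(2,3,S) → sL=20/13, sR=100/61, mL=80/793, mR=570/793
sensor matrix S = [[40/53, 200/333], [20/13, 100/61]]; det S = 4384000/13995657
solve [mL_A; mL_B] = S·[w00; w01] and [mR_A; mR_B] = S·[w10; w11]:
  w00 = -1, w01 = 1, w10 = 1, w11 = -1/2

-1 1 1 -1/2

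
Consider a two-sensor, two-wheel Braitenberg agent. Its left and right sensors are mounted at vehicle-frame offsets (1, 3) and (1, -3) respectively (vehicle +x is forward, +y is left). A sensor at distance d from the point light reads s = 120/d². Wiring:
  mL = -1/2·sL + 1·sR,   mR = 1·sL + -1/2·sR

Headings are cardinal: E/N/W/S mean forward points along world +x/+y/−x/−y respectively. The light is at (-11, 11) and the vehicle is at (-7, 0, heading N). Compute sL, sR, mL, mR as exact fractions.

left sensor world pos  = (-10, 1); dL² = 101
right sensor world pos = (-4, 1); dR² = 149
sL = 120/101 = 120/101
sR = 120/149 = 120/149
mL = -1/2·sL + 1·sR = 3180/15049
mR = 1·sL + -1/2·sR = 11820/15049

120/101 120/149 3180/15049 11820/15049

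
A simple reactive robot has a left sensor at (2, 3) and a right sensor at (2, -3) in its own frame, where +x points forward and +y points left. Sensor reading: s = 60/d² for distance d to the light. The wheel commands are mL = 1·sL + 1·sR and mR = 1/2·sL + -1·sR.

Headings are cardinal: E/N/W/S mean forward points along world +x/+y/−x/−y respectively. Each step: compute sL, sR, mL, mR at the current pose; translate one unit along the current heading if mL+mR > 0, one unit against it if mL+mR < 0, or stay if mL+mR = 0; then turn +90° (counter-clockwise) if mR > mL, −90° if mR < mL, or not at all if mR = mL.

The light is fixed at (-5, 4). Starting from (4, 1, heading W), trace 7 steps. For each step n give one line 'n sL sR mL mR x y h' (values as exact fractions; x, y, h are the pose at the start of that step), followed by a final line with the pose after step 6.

n=0: pose=(4,1,W); sL=12/17, sR=60/49; mL=1608/833, mR=-726/833; mL+mR=18/17 → advance +1; mR−mL=-2334/833 → turn -1·90°
n=1: pose=(3,1,N); sL=30/13, sR=30/61; mL=2220/793, mR=525/793; mL+mR=45/13 → advance +1; mR−mL=-1695/793 → turn -1·90°
n=2: pose=(3,2,E); sL=60/101, sR=12/25; mL=2712/2525, mR=-462/2525; mL+mR=90/101 → advance +1; mR−mL=-3174/2525 → turn -1·90°
n=3: pose=(4,2,S); sL=3/8, sR=15/13; mL=159/104, mR=-201/208; mL+mR=9/16 → advance +1; mR−mL=-519/208 → turn -1·90°
n=4: pose=(4,1,W); sL=12/17, sR=60/49; mL=1608/833, mR=-726/833; mL+mR=18/17 → advance +1; mR−mL=-2334/833 → turn -1·90°
n=5: pose=(3,1,N); sL=30/13, sR=30/61; mL=2220/793, mR=525/793; mL+mR=45/13 → advance +1; mR−mL=-1695/793 → turn -1·90°
n=6: pose=(3,2,E); sL=60/101, sR=12/25; mL=2712/2525, mR=-462/2525; mL+mR=90/101 → advance +1; mR−mL=-3174/2525 → turn -1·90°

0 12/17 60/49 1608/833 -726/833 4 1 W
1 30/13 30/61 2220/793 525/793 3 1 N
2 60/101 12/25 2712/2525 -462/2525 3 2 E
3 3/8 15/13 159/104 -201/208 4 2 S
4 12/17 60/49 1608/833 -726/833 4 1 W
5 30/13 30/61 2220/793 525/793 3 1 N
6 60/101 12/25 2712/2525 -462/2525 3 2 E
final 4 2 S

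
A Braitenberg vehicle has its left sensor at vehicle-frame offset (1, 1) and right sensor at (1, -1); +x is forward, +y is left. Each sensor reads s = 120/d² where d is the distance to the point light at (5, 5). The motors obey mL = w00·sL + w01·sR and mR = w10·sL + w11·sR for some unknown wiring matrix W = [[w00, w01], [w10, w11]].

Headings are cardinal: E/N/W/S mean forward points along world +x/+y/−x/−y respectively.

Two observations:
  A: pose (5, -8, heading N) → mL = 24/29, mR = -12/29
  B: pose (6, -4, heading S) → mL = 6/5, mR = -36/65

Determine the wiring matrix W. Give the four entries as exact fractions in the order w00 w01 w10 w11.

obs A: pose=(5,-8,N) → sL=24/29, sR=24/29, mL=24/29, mR=-12/29
obs B: pose=(6,-4,S) → sL=15/13, sR=6/5, mL=6/5, mR=-36/65
sensor matrix S = [[24/29, 24/29], [15/13, 6/5]]; det S = 72/1885
solve [mL_A; mL_B] = S·[w00; w01] and [mR_A; mR_B] = S·[w10; w11]:
  w00 = 0, w01 = 1, w10 = -1, w11 = 1/2

0 1 -1 1/2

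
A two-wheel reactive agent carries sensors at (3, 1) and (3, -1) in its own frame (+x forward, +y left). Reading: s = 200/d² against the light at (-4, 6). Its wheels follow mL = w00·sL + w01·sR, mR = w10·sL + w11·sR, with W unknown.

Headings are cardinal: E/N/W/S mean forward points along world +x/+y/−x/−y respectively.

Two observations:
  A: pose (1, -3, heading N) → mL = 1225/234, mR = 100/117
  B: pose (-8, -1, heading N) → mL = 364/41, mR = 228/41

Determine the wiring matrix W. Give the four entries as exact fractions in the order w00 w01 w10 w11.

1 1/2 -1/2 1

obs A: pose=(1,-3,N) → sL=50/13, sR=25/9, mL=1225/234, mR=100/117
obs B: pose=(-8,-1,N) → sL=200/41, sR=8, mL=364/41, mR=228/41
sensor matrix S = [[50/13, 25/9], [200/41, 8]]; det S = 82600/4797
solve [mL_A; mL_B] = S·[w00; w01] and [mR_A; mR_B] = S·[w10; w11]:
  w00 = 1, w01 = 1/2, w10 = -1/2, w11 = 1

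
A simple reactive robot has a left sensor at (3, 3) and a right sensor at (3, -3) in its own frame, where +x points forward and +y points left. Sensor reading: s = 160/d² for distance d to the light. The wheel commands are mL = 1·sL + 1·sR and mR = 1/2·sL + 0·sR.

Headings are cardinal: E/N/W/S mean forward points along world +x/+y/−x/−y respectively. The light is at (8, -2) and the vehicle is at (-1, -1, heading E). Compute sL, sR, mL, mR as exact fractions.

left sensor world pos  = (2, 2); dL² = 52
right sensor world pos = (2, -4); dR² = 40
sL = 160/52 = 40/13
sR = 160/40 = 4
mL = 1·sL + 1·sR = 92/13
mR = 1/2·sL + 0·sR = 20/13

40/13 4 92/13 20/13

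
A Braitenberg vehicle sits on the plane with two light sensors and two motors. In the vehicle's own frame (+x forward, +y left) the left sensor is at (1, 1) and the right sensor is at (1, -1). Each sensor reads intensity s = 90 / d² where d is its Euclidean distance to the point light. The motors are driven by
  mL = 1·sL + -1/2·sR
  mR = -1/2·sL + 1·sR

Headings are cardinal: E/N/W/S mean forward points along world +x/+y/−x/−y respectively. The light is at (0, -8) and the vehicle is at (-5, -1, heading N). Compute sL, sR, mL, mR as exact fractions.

left sensor world pos  = (-6, 0); dL² = 100
right sensor world pos = (-4, 0); dR² = 80
sL = 90/100 = 9/10
sR = 90/80 = 9/8
mL = 1·sL + -1/2·sR = 27/80
mR = -1/2·sL + 1·sR = 27/40

9/10 9/8 27/80 27/40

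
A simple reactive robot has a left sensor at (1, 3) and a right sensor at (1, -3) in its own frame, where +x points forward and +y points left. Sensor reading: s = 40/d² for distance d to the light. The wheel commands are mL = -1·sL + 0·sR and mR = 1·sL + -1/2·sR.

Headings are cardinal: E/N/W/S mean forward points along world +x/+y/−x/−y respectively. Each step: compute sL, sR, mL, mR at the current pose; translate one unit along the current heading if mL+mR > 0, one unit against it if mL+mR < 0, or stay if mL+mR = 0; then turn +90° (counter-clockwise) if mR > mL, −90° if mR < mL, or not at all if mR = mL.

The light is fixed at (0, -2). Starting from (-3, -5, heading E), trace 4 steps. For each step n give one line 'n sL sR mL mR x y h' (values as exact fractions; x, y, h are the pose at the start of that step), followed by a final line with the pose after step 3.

0 10 1 -10 19/2 -3 -5 E
1 40/53 8 -40/53 -172/53 -4 -5 N
2 4 20/29 -4 106/29 -4 -6 E
3 40/73 40/13 -40/73 -940/949 -5 -6 N
final -5 -7 E

n=0: pose=(-3,-5,E); sL=10, sR=1; mL=-10, mR=19/2; mL+mR=-1/2 → advance -1; mR−mL=39/2 → turn +1·90°
n=1: pose=(-4,-5,N); sL=40/53, sR=8; mL=-40/53, mR=-172/53; mL+mR=-4 → advance -1; mR−mL=-132/53 → turn -1·90°
n=2: pose=(-4,-6,E); sL=4, sR=20/29; mL=-4, mR=106/29; mL+mR=-10/29 → advance -1; mR−mL=222/29 → turn +1·90°
n=3: pose=(-5,-6,N); sL=40/73, sR=40/13; mL=-40/73, mR=-940/949; mL+mR=-20/13 → advance -1; mR−mL=-420/949 → turn -1·90°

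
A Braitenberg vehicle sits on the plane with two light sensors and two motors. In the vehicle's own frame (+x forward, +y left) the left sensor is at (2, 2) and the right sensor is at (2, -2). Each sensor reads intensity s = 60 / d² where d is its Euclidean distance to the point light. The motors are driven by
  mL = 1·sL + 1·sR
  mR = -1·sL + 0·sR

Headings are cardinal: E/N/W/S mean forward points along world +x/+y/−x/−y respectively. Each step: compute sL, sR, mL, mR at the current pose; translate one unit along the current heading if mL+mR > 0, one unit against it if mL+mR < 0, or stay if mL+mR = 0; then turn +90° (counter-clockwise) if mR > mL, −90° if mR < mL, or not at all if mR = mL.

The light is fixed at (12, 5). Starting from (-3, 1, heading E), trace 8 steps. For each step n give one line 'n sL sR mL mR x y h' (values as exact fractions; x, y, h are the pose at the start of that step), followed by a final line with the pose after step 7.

n=0: pose=(-3,1,E); sL=60/173, sR=12/41; mL=4536/7093, mR=-60/173; mL+mR=12/41 → advance +1; mR−mL=-6996/7093 → turn -1·90°
n=1: pose=(-2,1,S); sL=1/3, sR=15/73; mL=118/219, mR=-1/3; mL+mR=15/73 → advance +1; mR−mL=-191/219 → turn -1·90°
n=2: pose=(-2,0,W); sL=12/61, sR=12/53; mL=1368/3233, mR=-12/61; mL+mR=12/53 → advance +1; mR−mL=-2004/3233 → turn -1·90°
n=3: pose=(-3,0,N); sL=30/149, sR=30/89; mL=7140/13261, mR=-30/149; mL+mR=30/89 → advance +1; mR−mL=-9810/13261 → turn -1·90°
n=4: pose=(-3,1,E); sL=60/173, sR=12/41; mL=4536/7093, mR=-60/173; mL+mR=12/41 → advance +1; mR−mL=-6996/7093 → turn -1·90°
n=5: pose=(-2,1,S); sL=1/3, sR=15/73; mL=118/219, mR=-1/3; mL+mR=15/73 → advance +1; mR−mL=-191/219 → turn -1·90°
n=6: pose=(-2,0,W); sL=12/61, sR=12/53; mL=1368/3233, mR=-12/61; mL+mR=12/53 → advance +1; mR−mL=-2004/3233 → turn -1·90°
n=7: pose=(-3,0,N); sL=30/149, sR=30/89; mL=7140/13261, mR=-30/149; mL+mR=30/89 → advance +1; mR−mL=-9810/13261 → turn -1·90°

0 60/173 12/41 4536/7093 -60/173 -3 1 E
1 1/3 15/73 118/219 -1/3 -2 1 S
2 12/61 12/53 1368/3233 -12/61 -2 0 W
3 30/149 30/89 7140/13261 -30/149 -3 0 N
4 60/173 12/41 4536/7093 -60/173 -3 1 E
5 1/3 15/73 118/219 -1/3 -2 1 S
6 12/61 12/53 1368/3233 -12/61 -2 0 W
7 30/149 30/89 7140/13261 -30/149 -3 0 N
final -3 1 E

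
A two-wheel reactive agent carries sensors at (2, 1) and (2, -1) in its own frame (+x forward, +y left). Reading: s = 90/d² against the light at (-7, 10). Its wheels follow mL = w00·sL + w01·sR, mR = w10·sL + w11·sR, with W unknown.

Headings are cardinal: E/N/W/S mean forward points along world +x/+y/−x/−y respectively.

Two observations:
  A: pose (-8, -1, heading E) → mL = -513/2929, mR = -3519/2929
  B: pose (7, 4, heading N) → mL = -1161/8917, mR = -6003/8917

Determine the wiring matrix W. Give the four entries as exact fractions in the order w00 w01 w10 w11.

1/2 -1 -1 -1/2

obs A: pose=(-8,-1,E) → sL=90/101, sR=18/29, mL=-513/2929, mR=-3519/2929
obs B: pose=(7,4,N) → sL=18/37, sR=90/241, mL=-1161/8917, mR=-6003/8917
sensor matrix S = [[90/101, 18/29], [18/37, 90/241]]; det S = 804816/26117893
solve [mL_A; mL_B] = S·[w00; w01] and [mR_A; mR_B] = S·[w10; w11]:
  w00 = 1/2, w01 = -1, w10 = -1, w11 = -1/2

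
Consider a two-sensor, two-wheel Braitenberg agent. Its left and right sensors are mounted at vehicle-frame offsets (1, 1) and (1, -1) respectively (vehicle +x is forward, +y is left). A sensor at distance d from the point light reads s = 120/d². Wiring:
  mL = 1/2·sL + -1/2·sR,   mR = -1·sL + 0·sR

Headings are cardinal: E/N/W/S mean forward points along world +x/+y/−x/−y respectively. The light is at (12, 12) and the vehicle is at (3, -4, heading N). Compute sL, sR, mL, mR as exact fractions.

left sensor world pos  = (2, -3); dL² = 325
right sensor world pos = (4, -3); dR² = 289
sL = 120/325 = 24/65
sR = 120/289 = 120/289
mL = 1/2·sL + -1/2·sR = -432/18785
mR = -1·sL + 0·sR = -24/65

24/65 120/289 -432/18785 -24/65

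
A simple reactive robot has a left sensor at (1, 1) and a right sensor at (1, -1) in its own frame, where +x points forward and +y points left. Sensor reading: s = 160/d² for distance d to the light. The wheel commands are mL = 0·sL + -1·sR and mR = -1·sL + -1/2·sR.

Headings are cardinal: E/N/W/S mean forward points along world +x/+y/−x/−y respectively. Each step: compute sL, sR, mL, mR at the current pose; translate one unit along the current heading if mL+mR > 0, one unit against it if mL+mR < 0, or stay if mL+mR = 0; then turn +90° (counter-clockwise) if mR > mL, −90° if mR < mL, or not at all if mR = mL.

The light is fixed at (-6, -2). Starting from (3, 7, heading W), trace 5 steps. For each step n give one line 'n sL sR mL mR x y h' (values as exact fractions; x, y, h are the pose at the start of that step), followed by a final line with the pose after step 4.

n=0: pose=(3,7,W); sL=5/4, sR=40/41; mL=-40/41, mR=-285/164; mL+mR=-445/164 → advance -1; mR−mL=-125/164 → turn -1·90°
n=1: pose=(4,7,N); sL=160/181, sR=160/221; mL=-160/221, mR=-49840/40001; mL+mR=-78800/40001 → advance -1; mR−mL=-20880/40001 → turn -1·90°
n=2: pose=(4,6,E); sL=80/101, sR=16/17; mL=-16/17, mR=-2168/1717; mL+mR=-3784/1717 → advance -1; mR−mL=-552/1717 → turn -1·90°
n=3: pose=(3,6,S); sL=160/149, sR=160/113; mL=-160/113, mR=-30000/16837; mL+mR=-53840/16837 → advance -1; mR−mL=-6160/16837 → turn -1·90°
n=4: pose=(3,7,W); sL=5/4, sR=40/41; mL=-40/41, mR=-285/164; mL+mR=-445/164 → advance -1; mR−mL=-125/164 → turn -1·90°

0 5/4 40/41 -40/41 -285/164 3 7 W
1 160/181 160/221 -160/221 -49840/40001 4 7 N
2 80/101 16/17 -16/17 -2168/1717 4 6 E
3 160/149 160/113 -160/113 -30000/16837 3 6 S
4 5/4 40/41 -40/41 -285/164 3 7 W
final 4 7 N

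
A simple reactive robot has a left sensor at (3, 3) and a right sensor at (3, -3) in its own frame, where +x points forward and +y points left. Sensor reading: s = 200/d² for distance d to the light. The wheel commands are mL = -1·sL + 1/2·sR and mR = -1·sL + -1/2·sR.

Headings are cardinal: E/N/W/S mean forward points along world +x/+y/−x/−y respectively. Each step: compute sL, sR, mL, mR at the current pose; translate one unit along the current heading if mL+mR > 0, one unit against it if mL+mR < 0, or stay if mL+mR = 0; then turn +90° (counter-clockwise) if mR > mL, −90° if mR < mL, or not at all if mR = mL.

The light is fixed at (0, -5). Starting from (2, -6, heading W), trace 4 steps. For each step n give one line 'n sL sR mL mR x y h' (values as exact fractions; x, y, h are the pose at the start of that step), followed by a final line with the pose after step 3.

0 200/17 40 140/17 -540/17 2 -6 W
1 50 5 -95/2 -105/2 3 -6 N
2 200/37 200/61 -8500/2257 -15900/2257 3 -7 E
3 4 100/13 -2/13 -102/13 2 -7 S
final 2 -6 W

n=0: pose=(2,-6,W); sL=200/17, sR=40; mL=140/17, mR=-540/17; mL+mR=-400/17 → advance -1; mR−mL=-40 → turn -1·90°
n=1: pose=(3,-6,N); sL=50, sR=5; mL=-95/2, mR=-105/2; mL+mR=-100 → advance -1; mR−mL=-5 → turn -1·90°
n=2: pose=(3,-7,E); sL=200/37, sR=200/61; mL=-8500/2257, mR=-15900/2257; mL+mR=-400/37 → advance -1; mR−mL=-200/61 → turn -1·90°
n=3: pose=(2,-7,S); sL=4, sR=100/13; mL=-2/13, mR=-102/13; mL+mR=-8 → advance -1; mR−mL=-100/13 → turn -1·90°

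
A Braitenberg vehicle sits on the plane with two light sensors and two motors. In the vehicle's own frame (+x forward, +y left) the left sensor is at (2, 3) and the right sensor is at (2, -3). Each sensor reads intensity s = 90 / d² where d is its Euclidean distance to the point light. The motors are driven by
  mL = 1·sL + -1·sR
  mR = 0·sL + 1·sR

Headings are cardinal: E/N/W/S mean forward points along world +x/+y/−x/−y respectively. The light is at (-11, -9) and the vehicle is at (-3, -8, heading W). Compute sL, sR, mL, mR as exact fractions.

9/4 45/26 27/52 45/26

left sensor world pos  = (-5, -11); dL² = 40
right sensor world pos = (-5, -5); dR² = 52
sL = 90/40 = 9/4
sR = 90/52 = 45/26
mL = 1·sL + -1·sR = 27/52
mR = 0·sL + 1·sR = 45/26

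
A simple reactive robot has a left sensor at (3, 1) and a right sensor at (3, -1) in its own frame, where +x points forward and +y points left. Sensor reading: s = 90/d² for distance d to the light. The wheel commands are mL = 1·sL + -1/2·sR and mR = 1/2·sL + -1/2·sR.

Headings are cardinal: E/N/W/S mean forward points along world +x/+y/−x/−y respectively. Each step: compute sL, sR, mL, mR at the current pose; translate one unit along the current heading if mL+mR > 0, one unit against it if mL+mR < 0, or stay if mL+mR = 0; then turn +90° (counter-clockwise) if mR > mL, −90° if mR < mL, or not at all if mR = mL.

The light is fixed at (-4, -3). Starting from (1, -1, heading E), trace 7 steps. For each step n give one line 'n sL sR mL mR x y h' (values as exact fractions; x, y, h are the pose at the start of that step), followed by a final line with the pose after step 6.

0 90/73 18/13 513/949 -72/949 1 -1 E
1 9/5 45/13 9/130 -54/65 2 -1 S
2 90/13 18/5 333/65 108/65 2 0 W
3 45/26 5/4 115/104 25/104 1 0 N
4 90/89 90/73 2565/6497 -720/6497 1 1 E
5 9/5 45/13 9/130 -54/65 2 1 S
6 18/5 2 13/5 4/5 2 2 W
final 1 2 N

n=0: pose=(1,-1,E); sL=90/73, sR=18/13; mL=513/949, mR=-72/949; mL+mR=441/949 → advance +1; mR−mL=-45/73 → turn -1·90°
n=1: pose=(2,-1,S); sL=9/5, sR=45/13; mL=9/130, mR=-54/65; mL+mR=-99/130 → advance -1; mR−mL=-9/10 → turn -1·90°
n=2: pose=(2,0,W); sL=90/13, sR=18/5; mL=333/65, mR=108/65; mL+mR=441/65 → advance +1; mR−mL=-45/13 → turn -1·90°
n=3: pose=(1,0,N); sL=45/26, sR=5/4; mL=115/104, mR=25/104; mL+mR=35/26 → advance +1; mR−mL=-45/52 → turn -1·90°
n=4: pose=(1,1,E); sL=90/89, sR=90/73; mL=2565/6497, mR=-720/6497; mL+mR=1845/6497 → advance +1; mR−mL=-45/89 → turn -1·90°
n=5: pose=(2,1,S); sL=9/5, sR=45/13; mL=9/130, mR=-54/65; mL+mR=-99/130 → advance -1; mR−mL=-9/10 → turn -1·90°
n=6: pose=(2,2,W); sL=18/5, sR=2; mL=13/5, mR=4/5; mL+mR=17/5 → advance +1; mR−mL=-9/5 → turn -1·90°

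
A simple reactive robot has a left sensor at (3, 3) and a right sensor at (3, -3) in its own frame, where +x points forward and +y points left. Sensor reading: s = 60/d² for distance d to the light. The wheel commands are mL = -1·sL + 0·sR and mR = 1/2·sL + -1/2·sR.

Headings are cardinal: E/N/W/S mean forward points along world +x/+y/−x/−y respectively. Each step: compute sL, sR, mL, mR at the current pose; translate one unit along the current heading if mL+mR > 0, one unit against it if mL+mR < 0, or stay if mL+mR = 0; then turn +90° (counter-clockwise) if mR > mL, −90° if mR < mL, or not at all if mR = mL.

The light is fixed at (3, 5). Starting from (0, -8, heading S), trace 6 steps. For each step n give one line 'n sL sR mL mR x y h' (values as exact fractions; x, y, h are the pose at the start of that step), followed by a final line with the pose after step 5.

0 15/64 15/73 -15/64 135/9344 0 -8 S
1 20/27 4/15 -20/27 32/135 0 -7 E
2 6/13 30/41 -6/13 -72/533 -1 -7 N
3 12/61 60/149 -12/61 -936/9089 -1 -8 W
4 15/64 15/73 -15/64 135/9344 0 -8 S
5 20/27 4/15 -20/27 32/135 0 -7 E
final -1 -7 N

n=0: pose=(0,-8,S); sL=15/64, sR=15/73; mL=-15/64, mR=135/9344; mL+mR=-2055/9344 → advance -1; mR−mL=2325/9344 → turn +1·90°
n=1: pose=(0,-7,E); sL=20/27, sR=4/15; mL=-20/27, mR=32/135; mL+mR=-68/135 → advance -1; mR−mL=44/45 → turn +1·90°
n=2: pose=(-1,-7,N); sL=6/13, sR=30/41; mL=-6/13, mR=-72/533; mL+mR=-318/533 → advance -1; mR−mL=174/533 → turn +1·90°
n=3: pose=(-1,-8,W); sL=12/61, sR=60/149; mL=-12/61, mR=-936/9089; mL+mR=-2724/9089 → advance -1; mR−mL=852/9089 → turn +1·90°
n=4: pose=(0,-8,S); sL=15/64, sR=15/73; mL=-15/64, mR=135/9344; mL+mR=-2055/9344 → advance -1; mR−mL=2325/9344 → turn +1·90°
n=5: pose=(0,-7,E); sL=20/27, sR=4/15; mL=-20/27, mR=32/135; mL+mR=-68/135 → advance -1; mR−mL=44/45 → turn +1·90°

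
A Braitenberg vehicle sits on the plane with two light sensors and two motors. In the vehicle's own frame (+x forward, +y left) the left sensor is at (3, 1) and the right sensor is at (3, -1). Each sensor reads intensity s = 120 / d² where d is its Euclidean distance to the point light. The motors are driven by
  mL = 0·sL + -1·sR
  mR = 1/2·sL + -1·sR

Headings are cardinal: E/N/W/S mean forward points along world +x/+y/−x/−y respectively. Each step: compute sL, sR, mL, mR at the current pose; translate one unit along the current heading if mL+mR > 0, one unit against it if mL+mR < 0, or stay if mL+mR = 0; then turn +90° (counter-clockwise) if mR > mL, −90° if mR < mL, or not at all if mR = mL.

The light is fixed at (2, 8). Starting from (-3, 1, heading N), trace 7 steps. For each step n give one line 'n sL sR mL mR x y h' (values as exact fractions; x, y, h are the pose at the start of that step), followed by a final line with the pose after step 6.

0 30/13 15/4 -15/4 -135/52 -3 1 N
1 24/29 120/113 -120/113 -2124/3277 -3 0 W
2 12/13 60/73 -60/73 -342/949 -2 0 S
3 120/37 24/13 -24/13 -108/481 -2 1 E
4 30/13 15/4 -15/4 -135/52 -3 1 N
5 24/29 120/113 -120/113 -2124/3277 -3 0 W
6 12/13 60/73 -60/73 -342/949 -2 0 S
final -2 1 E

n=0: pose=(-3,1,N); sL=30/13, sR=15/4; mL=-15/4, mR=-135/52; mL+mR=-165/26 → advance -1; mR−mL=15/13 → turn +1·90°
n=1: pose=(-3,0,W); sL=24/29, sR=120/113; mL=-120/113, mR=-2124/3277; mL+mR=-5604/3277 → advance -1; mR−mL=12/29 → turn +1·90°
n=2: pose=(-2,0,S); sL=12/13, sR=60/73; mL=-60/73, mR=-342/949; mL+mR=-1122/949 → advance -1; mR−mL=6/13 → turn +1·90°
n=3: pose=(-2,1,E); sL=120/37, sR=24/13; mL=-24/13, mR=-108/481; mL+mR=-996/481 → advance -1; mR−mL=60/37 → turn +1·90°
n=4: pose=(-3,1,N); sL=30/13, sR=15/4; mL=-15/4, mR=-135/52; mL+mR=-165/26 → advance -1; mR−mL=15/13 → turn +1·90°
n=5: pose=(-3,0,W); sL=24/29, sR=120/113; mL=-120/113, mR=-2124/3277; mL+mR=-5604/3277 → advance -1; mR−mL=12/29 → turn +1·90°
n=6: pose=(-2,0,S); sL=12/13, sR=60/73; mL=-60/73, mR=-342/949; mL+mR=-1122/949 → advance -1; mR−mL=6/13 → turn +1·90°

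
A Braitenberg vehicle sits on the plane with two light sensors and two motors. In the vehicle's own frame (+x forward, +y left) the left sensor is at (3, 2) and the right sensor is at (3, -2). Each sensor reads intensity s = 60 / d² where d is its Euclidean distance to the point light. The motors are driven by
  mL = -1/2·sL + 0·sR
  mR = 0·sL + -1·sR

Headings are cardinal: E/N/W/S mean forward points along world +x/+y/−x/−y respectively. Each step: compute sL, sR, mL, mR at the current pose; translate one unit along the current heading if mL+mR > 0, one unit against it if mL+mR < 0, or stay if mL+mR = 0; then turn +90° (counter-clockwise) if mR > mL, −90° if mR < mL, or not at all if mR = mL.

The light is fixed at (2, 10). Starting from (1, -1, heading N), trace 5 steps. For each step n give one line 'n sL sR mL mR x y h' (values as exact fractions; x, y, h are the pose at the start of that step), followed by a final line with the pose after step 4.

0 60/73 12/13 -30/73 -12/13 1 -1 N
1 15/26 3/10 -15/52 -3/10 1 -2 E
2 4/15 60/241 -2/15 -60/241 0 -2 S
3 30/97 30/53 -15/97 -30/53 0 -1 W
4 60/73 12/13 -30/73 -12/13 1 -1 N
final 1 -2 E

n=0: pose=(1,-1,N); sL=60/73, sR=12/13; mL=-30/73, mR=-12/13; mL+mR=-1266/949 → advance -1; mR−mL=-486/949 → turn -1·90°
n=1: pose=(1,-2,E); sL=15/26, sR=3/10; mL=-15/52, mR=-3/10; mL+mR=-153/260 → advance -1; mR−mL=-3/260 → turn -1·90°
n=2: pose=(0,-2,S); sL=4/15, sR=60/241; mL=-2/15, mR=-60/241; mL+mR=-1382/3615 → advance -1; mR−mL=-418/3615 → turn -1·90°
n=3: pose=(0,-1,W); sL=30/97, sR=30/53; mL=-15/97, mR=-30/53; mL+mR=-3705/5141 → advance -1; mR−mL=-2115/5141 → turn -1·90°
n=4: pose=(1,-1,N); sL=60/73, sR=12/13; mL=-30/73, mR=-12/13; mL+mR=-1266/949 → advance -1; mR−mL=-486/949 → turn -1·90°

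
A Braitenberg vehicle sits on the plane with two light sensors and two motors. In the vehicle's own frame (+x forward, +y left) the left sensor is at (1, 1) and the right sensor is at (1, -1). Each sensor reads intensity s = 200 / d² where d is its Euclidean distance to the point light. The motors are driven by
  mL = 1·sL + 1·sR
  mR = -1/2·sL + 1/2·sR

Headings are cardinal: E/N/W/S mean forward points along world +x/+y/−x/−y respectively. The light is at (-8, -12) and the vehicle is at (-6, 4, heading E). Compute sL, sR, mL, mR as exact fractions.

left sensor world pos  = (-5, 5); dL² = 298
right sensor world pos = (-5, 3); dR² = 234
sL = 200/298 = 100/149
sR = 200/234 = 100/117
mL = 1·sL + 1·sR = 26600/17433
mR = -1/2·sL + 1/2·sR = 1600/17433

100/149 100/117 26600/17433 1600/17433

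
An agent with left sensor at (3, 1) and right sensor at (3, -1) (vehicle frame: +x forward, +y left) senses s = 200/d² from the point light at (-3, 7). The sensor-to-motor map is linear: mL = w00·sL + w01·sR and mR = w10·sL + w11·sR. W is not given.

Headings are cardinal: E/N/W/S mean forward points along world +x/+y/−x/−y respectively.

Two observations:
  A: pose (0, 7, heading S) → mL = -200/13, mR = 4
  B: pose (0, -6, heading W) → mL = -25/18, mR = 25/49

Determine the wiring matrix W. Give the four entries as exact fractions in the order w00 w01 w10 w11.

obs A: pose=(0,7,S) → sL=8, sR=200/13, mL=-200/13, mR=4
obs B: pose=(0,-6,W) → sL=50/49, sR=25/18, mL=-25/18, mR=25/49
sensor matrix S = [[8, 200/13], [50/49, 25/18]]; det S = -26300/5733
solve [mL_A; mL_B] = S·[w00; w01] and [mR_A; mR_B] = S·[w10; w11]:
  w00 = 0, w01 = -1, w10 = 1/2, w11 = 0

0 -1 1/2 0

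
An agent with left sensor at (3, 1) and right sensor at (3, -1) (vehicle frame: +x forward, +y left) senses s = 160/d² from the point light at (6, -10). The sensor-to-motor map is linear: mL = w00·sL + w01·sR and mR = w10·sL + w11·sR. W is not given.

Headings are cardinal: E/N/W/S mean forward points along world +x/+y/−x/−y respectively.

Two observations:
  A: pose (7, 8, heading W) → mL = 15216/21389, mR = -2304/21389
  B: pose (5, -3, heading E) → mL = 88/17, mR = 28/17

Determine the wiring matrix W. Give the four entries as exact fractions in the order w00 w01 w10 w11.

1/2 1 -1 1

obs A: pose=(7,8,W) → sL=160/293, sR=32/73, mL=15216/21389, mR=-2304/21389
obs B: pose=(5,-3,E) → sL=40/17, sR=4, mL=88/17, mR=28/17
sensor matrix S = [[160/293, 32/73], [40/17, 4]]; det S = 419200/363613
solve [mL_A; mL_B] = S·[w00; w01] and [mR_A; mR_B] = S·[w10; w11]:
  w00 = 1/2, w01 = 1, w10 = -1, w11 = 1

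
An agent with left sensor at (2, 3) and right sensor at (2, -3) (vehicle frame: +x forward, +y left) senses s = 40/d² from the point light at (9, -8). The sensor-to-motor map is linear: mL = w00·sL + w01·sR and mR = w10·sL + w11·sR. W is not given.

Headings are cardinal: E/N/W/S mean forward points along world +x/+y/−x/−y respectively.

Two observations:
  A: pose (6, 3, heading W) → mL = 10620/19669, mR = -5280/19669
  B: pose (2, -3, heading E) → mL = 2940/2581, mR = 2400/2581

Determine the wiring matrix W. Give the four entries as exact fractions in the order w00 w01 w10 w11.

1 1/2 -1 1

obs A: pose=(6,3,W) → sL=40/89, sR=40/221, mL=10620/19669, mR=-5280/19669
obs B: pose=(2,-3,E) → sL=40/89, sR=40/29, mL=2940/2581, mR=2400/2581
sensor matrix S = [[40/89, 40/221], [40/89, 40/29]]; det S = 307200/570401
solve [mL_A; mL_B] = S·[w00; w01] and [mR_A; mR_B] = S·[w10; w11]:
  w00 = 1, w01 = 1/2, w10 = -1, w11 = 1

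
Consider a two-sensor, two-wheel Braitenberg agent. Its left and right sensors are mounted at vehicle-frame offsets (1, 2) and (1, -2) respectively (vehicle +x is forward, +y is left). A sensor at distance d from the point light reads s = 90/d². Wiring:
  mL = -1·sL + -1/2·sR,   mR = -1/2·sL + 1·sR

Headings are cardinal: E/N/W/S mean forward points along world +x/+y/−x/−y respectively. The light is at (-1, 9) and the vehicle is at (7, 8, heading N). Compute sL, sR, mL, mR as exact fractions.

left sensor world pos  = (5, 9); dL² = 36
right sensor world pos = (9, 9); dR² = 100
sL = 90/36 = 5/2
sR = 90/100 = 9/10
mL = -1·sL + -1/2·sR = -59/20
mR = -1/2·sL + 1·sR = -7/20

5/2 9/10 -59/20 -7/20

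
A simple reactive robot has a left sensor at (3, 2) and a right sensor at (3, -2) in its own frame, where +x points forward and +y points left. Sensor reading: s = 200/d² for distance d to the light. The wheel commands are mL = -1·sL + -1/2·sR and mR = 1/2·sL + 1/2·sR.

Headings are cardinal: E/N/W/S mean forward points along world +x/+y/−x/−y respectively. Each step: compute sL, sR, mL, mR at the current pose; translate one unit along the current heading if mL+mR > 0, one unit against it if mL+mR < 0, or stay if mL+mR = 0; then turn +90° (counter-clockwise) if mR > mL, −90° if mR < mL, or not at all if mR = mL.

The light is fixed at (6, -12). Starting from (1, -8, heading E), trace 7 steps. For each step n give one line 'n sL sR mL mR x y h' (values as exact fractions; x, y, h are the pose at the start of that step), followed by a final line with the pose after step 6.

n=0: pose=(1,-8,E); sL=5, sR=25; mL=-35/2, mR=15; mL+mR=-5/2 → advance -1; mR−mL=65/2 → turn +1·90°
n=1: pose=(0,-8,N); sL=200/113, sR=40/13; mL=-4860/1469, mR=3560/1469; mL+mR=-100/113 → advance -1; mR−mL=8420/1469 → turn +1·90°
n=2: pose=(0,-9,W); sL=100/41, sR=100/53; mL=-7350/2173, mR=4700/2173; mL+mR=-50/41 → advance -1; mR−mL=12050/2173 → turn +1·90°
n=3: pose=(1,-9,S); sL=200/9, sR=200/49; mL=-10700/441, mR=5800/441; mL+mR=-100/9 → advance -1; mR−mL=5500/147 → turn +1·90°
n=4: pose=(1,-8,E); sL=5, sR=25; mL=-35/2, mR=15; mL+mR=-5/2 → advance -1; mR−mL=65/2 → turn +1·90°
n=5: pose=(0,-8,N); sL=200/113, sR=40/13; mL=-4860/1469, mR=3560/1469; mL+mR=-100/113 → advance -1; mR−mL=8420/1469 → turn +1·90°
n=6: pose=(0,-9,W); sL=100/41, sR=100/53; mL=-7350/2173, mR=4700/2173; mL+mR=-50/41 → advance -1; mR−mL=12050/2173 → turn +1·90°

0 5 25 -35/2 15 1 -8 E
1 200/113 40/13 -4860/1469 3560/1469 0 -8 N
2 100/41 100/53 -7350/2173 4700/2173 0 -9 W
3 200/9 200/49 -10700/441 5800/441 1 -9 S
4 5 25 -35/2 15 1 -8 E
5 200/113 40/13 -4860/1469 3560/1469 0 -8 N
6 100/41 100/53 -7350/2173 4700/2173 0 -9 W
final 1 -9 S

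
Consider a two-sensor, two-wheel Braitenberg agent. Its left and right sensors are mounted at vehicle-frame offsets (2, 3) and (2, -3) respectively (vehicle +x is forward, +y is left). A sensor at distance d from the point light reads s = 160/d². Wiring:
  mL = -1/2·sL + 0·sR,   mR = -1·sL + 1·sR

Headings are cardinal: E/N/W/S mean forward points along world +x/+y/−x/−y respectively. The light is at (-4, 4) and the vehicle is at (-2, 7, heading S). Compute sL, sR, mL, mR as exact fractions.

left sensor world pos  = (1, 5); dL² = 26
right sensor world pos = (-5, 5); dR² = 2
sL = 160/26 = 80/13
sR = 160/2 = 80
mL = -1/2·sL + 0·sR = -40/13
mR = -1·sL + 1·sR = 960/13

80/13 80 -40/13 960/13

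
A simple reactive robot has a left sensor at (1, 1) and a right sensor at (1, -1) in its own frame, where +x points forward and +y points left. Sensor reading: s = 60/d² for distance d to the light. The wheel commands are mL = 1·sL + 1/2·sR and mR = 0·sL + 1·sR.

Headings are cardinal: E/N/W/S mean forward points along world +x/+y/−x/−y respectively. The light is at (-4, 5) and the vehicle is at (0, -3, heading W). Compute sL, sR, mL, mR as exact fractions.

2/3 30/29 103/87 30/29

left sensor world pos  = (-1, -4); dL² = 90
right sensor world pos = (-1, -2); dR² = 58
sL = 60/90 = 2/3
sR = 60/58 = 30/29
mL = 1·sL + 1/2·sR = 103/87
mR = 0·sL + 1·sR = 30/29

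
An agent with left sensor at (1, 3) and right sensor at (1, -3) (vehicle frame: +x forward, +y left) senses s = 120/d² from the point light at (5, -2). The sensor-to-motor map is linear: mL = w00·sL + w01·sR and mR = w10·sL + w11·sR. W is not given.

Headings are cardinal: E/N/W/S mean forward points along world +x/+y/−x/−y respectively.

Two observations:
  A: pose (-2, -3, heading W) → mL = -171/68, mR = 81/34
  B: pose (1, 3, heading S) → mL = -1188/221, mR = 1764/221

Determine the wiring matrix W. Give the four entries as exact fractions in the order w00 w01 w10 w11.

obs A: pose=(-2,-3,W) → sL=3/2, sR=30/17, mL=-171/68, mR=81/34
obs B: pose=(1,3,S) → sL=120/17, sR=24/13, mL=-1188/221, mR=1764/221
sensor matrix S = [[3/2, 30/17], [120/17, 24/13]]; det S = -36396/3757
solve [mL_A; mL_B] = S·[w00; w01] and [mR_A; mR_B] = S·[w10; w11]:
  w00 = -1/2, w01 = -1, w10 = 1, w11 = 1/2

-1/2 -1 1 1/2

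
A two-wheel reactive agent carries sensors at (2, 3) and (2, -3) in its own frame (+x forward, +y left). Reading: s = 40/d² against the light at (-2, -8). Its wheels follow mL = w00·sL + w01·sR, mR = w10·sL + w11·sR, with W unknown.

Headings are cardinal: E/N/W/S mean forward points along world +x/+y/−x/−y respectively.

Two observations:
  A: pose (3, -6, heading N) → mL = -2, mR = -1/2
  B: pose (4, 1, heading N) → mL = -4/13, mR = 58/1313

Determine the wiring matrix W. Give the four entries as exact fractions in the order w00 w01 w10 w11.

obs A: pose=(3,-6,N) → sL=2, sR=1/2, mL=-2, mR=-1/2
obs B: pose=(4,1,N) → sL=4/13, sR=20/101, mL=-4/13, mR=58/1313
sensor matrix S = [[2, 1/2], [4/13, 20/101]]; det S = 318/1313
solve [mL_A; mL_B] = S·[w00; w01] and [mR_A; mR_B] = S·[w10; w11]:
  w00 = -1, w01 = 0, w10 = -1/2, w11 = 1

-1 0 -1/2 1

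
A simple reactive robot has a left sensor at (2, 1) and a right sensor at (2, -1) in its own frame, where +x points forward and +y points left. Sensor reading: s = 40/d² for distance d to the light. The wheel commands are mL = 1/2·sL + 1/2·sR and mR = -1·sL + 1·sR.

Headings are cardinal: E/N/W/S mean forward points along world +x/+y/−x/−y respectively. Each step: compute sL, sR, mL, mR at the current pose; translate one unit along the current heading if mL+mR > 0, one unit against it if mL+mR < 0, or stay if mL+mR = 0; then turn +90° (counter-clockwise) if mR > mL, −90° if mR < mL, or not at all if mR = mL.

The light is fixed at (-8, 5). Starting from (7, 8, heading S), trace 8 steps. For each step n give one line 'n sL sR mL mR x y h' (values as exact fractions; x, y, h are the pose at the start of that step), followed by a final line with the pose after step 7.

0 40/257 40/197 9080/50629 2400/50629 7 8 S
1 4/17 20/89 348/1513 -16/1513 7 7 W
2 8/37 40/241 1704/8917 -448/8917 6 7 N
3 5/34 2/13 133/884 3/442 6 8 E
4 40/257 40/197 9080/50629 2400/50629 7 8 S
5 4/17 20/89 348/1513 -16/1513 7 7 W
6 8/37 40/241 1704/8917 -448/8917 6 7 N
7 5/34 2/13 133/884 3/442 6 8 E
final 7 8 S

n=0: pose=(7,8,S); sL=40/257, sR=40/197; mL=9080/50629, mR=2400/50629; mL+mR=11480/50629 → advance +1; mR−mL=-6680/50629 → turn -1·90°
n=1: pose=(7,7,W); sL=4/17, sR=20/89; mL=348/1513, mR=-16/1513; mL+mR=332/1513 → advance +1; mR−mL=-364/1513 → turn -1·90°
n=2: pose=(6,7,N); sL=8/37, sR=40/241; mL=1704/8917, mR=-448/8917; mL+mR=1256/8917 → advance +1; mR−mL=-2152/8917 → turn -1·90°
n=3: pose=(6,8,E); sL=5/34, sR=2/13; mL=133/884, mR=3/442; mL+mR=139/884 → advance +1; mR−mL=-127/884 → turn -1·90°
n=4: pose=(7,8,S); sL=40/257, sR=40/197; mL=9080/50629, mR=2400/50629; mL+mR=11480/50629 → advance +1; mR−mL=-6680/50629 → turn -1·90°
n=5: pose=(7,7,W); sL=4/17, sR=20/89; mL=348/1513, mR=-16/1513; mL+mR=332/1513 → advance +1; mR−mL=-364/1513 → turn -1·90°
n=6: pose=(6,7,N); sL=8/37, sR=40/241; mL=1704/8917, mR=-448/8917; mL+mR=1256/8917 → advance +1; mR−mL=-2152/8917 → turn -1·90°
n=7: pose=(6,8,E); sL=5/34, sR=2/13; mL=133/884, mR=3/442; mL+mR=139/884 → advance +1; mR−mL=-127/884 → turn -1·90°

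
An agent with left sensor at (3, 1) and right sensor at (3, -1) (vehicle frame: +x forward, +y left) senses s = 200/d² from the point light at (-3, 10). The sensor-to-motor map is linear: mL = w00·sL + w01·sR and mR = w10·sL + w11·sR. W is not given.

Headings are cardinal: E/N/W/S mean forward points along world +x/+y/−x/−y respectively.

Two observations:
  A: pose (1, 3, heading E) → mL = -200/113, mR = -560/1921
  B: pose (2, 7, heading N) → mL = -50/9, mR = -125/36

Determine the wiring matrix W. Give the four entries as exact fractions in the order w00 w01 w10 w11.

0 -1 -1/2 1/2

obs A: pose=(1,3,E) → sL=40/17, sR=200/113, mL=-200/113, mR=-560/1921
obs B: pose=(2,7,N) → sL=25/2, sR=50/9, mL=-50/9, mR=-125/36
sensor matrix S = [[40/17, 200/113], [25/2, 50/9]]; det S = -156500/17289
solve [mL_A; mL_B] = S·[w00; w01] and [mR_A; mR_B] = S·[w10; w11]:
  w00 = 0, w01 = -1, w10 = -1/2, w11 = 1/2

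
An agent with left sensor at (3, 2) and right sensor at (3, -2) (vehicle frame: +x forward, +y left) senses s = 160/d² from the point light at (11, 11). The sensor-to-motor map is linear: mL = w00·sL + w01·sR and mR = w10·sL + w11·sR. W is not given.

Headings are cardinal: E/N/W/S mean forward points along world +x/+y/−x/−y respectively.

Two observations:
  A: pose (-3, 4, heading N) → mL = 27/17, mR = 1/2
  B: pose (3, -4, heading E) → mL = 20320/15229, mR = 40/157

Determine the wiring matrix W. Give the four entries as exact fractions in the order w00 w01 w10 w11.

obs A: pose=(-3,4,N) → sL=10/17, sR=1, mL=27/17, mR=1/2
obs B: pose=(3,-4,E) → sL=80/97, sR=80/157, mL=20320/15229, mR=40/157
sensor matrix S = [[10/17, 1], [80/97, 80/157]]; det S = -135920/258893
solve [mL_A; mL_B] = S·[w00; w01] and [mR_A; mR_B] = S·[w10; w11]:
  w00 = 1, w01 = 1, w10 = 0, w11 = 1/2

1 1 0 1/2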